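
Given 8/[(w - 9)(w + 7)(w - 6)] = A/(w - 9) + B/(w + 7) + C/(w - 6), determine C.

Cover-up at w = 6: C = 8/[(6 - 9)(6 + 7)] = 8/[(-3)(13)] = -8/39


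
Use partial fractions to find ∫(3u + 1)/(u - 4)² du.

Decompose: α = 3, β = 3·4 + 1 = 13, so (3u + 1)/(u - 4)² = 3/(u - 4) + 13/(u - 4)². Integrate: ∫ α/(u - 4) du = 3 ln|(u - 4)|; ∫ β/(u - 4)² du = -13/(u - 4). Sum: 3 ln|(u - 4)| - 13/(u - 4) + C


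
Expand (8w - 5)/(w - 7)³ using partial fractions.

(8w - 5) = α(w - 7)² + β(w - 7) + γ. At w = 7: γ = 8·7 - 5 = 51. Coefficients: α = 0, β = 8
Result: 8/(w - 7)² + 51/(w - 7)³


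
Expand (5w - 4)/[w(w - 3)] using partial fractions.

At w=0: α = (5·0 - 4)/(0 - 3) = 4/3. At w=3: β = (5·3 - 4)/(3 - 0) = 11/3
Result: (4/3)/w + (11/3)/(w - 3)


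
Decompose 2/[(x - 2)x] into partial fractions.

2/(x - 2)x = A/(x - 2) + B/x. A = 2/(2 - 0) = 1, B = 2/(0 - 2) = -1
Result: 1/(x - 2) - 1/x


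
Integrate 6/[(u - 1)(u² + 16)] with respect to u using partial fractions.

Cover-up at u=1: P = 6/(1²+16) = 6/17. Coeff matching: Q = -6/17, R = -6/17. Decomposition: (6/17)/(u - 1) - ((6/17)u + 6/17)/(u² + 16). Integrate: linear → ln, quadratic → (1/2)ln + arctan: (6/17) ln|(u - 1)| - (3/17) ln(u² + 16) - (3/34) arctan(u/4) + C


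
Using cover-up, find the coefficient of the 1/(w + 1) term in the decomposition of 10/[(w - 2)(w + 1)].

Cover (w + 1), set w=-1: 10/((w - 2) at w=-1) = 10/(-3) = -10/3


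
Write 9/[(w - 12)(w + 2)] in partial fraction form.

9/(w - 12)(w + 2) = α/(w - 12) + β/(w + 2). α = 9/(12 + 2) = 9/14, β = 9/(-2 - 12) = -9/14
Result: (9/14)/(w - 12) - (9/14)/(w + 2)


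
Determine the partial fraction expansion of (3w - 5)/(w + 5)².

(3w - 5) = α(w + 5) + β. At w = -5: β = 3·(-5) - 5 = -20. Coeff of w: α = 3
Result: 3/(w + 5) - 20/(w + 5)²


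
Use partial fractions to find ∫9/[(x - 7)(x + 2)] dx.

Decompose: 9/[(x - 7)(x + 2)] = 1/(x - 7) - 1/(x + 2). Integrate each term: ln|(x - 7)| - ln|(x + 2)| + C


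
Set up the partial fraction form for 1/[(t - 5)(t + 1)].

Distinct linear factors: α/(t - 5) + β/(t + 1)


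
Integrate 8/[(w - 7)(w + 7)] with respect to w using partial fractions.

Decompose: 8/[(w - 7)(w + 7)] = (4/7)/(w - 7) - (4/7)/(w + 7). Integrate each term: (4/7) ln|(w - 7)| - (4/7) ln|(w + 7)| + C


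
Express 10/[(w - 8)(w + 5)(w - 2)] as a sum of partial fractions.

Using cover-up method: α = 5/39, β = 10/91, γ = -5/21
Result: (5/39)/(w - 8) + (10/91)/(w + 5) - (5/21)/(w - 2)


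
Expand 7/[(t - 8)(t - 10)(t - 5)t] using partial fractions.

Using Heaviside cover-up: (-7/48)/(t - 8) + (7/100)/(t - 10) + (7/75)/(t - 5) - (7/400)/t


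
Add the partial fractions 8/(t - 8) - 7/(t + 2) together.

Common denominator (t - 8)(t + 2). Numerator: 8(t + 2) - 7(t - 8) = (8t + 16) - (7t - 56) = t + 72
Result: (t + 72)/[(t - 8)(t + 2)]


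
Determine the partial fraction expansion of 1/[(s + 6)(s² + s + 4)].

Cover-up at s = -6: P = 1/((-6)² + 1·(-6) + 4) = 1/34. Then Q = -P = -1/34, R = -P·(1 - 6) = 5/34
Result: (1/34)/(s + 6) - ((1/34)s - 5/34)/(s² + s + 4)


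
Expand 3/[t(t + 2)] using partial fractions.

3/t(t + 2) = P/t + Q/(t + 2). P = 3/(0 + 2) = 3/2, Q = 3/(-2 - 0) = -3/2
Result: (3/2)/t - (3/2)/(t + 2)


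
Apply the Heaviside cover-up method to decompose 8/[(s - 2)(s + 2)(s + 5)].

Cover (s - 2), s=2: P = 8/[(2 + 2)(2 + 5)] = 2/7. Cover (s + 2), s=-2: Q = 8/[(-2 - 2)(-2 + 5)] = -2/3. Cover (s + 5), s=-5: R = 8/[(-5 - 2)(-5 + 2)] = 8/21.
Result: (2/7)/(s - 2) - (2/3)/(s + 2) + (8/21)/(s + 5)


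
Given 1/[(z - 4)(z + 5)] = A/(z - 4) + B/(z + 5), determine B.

Cover-up at z = -5: B = 1/(-5 - 4) = -1/9


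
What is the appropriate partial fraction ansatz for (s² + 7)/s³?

Repeated linear factor (power 3): A/s + B/s² + C/s³


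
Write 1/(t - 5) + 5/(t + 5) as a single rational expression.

Common denominator (t - 5)(t + 5). Numerator: 1(t + 5) + 5(t - 5) = (t + 5) + (5t - 25) = 6t - 20
Result: (6t - 20)/[(t - 5)(t + 5)]


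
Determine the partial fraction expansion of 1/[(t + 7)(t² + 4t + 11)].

Cover-up at t = -7: α = 1/((-7)² + 4·(-7) + 11) = 1/32. Then β = -α = -1/32, γ = -α·(4 - 7) = 3/32
Result: (1/32)/(t + 7) - ((1/32)t - 3/32)/(t² + 4t + 11)


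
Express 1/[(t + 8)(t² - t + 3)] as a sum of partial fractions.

Cover-up at t = -8: A = 1/((-8)² - 1·(-8) + 3) = 1/75. Then B = -A = -1/75, C = -A·(-1 - 8) = 3/25
Result: (1/75)/(t + 8) - ((1/75)t - 3/25)/(t² - t + 3)


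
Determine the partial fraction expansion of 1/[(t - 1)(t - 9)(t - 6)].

Using cover-up method: α = 1/40, β = 1/24, γ = -1/15
Result: (1/40)/(t - 1) + (1/24)/(t - 9) - (1/15)/(t - 6)


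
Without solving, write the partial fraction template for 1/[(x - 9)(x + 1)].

Distinct linear factors: α/(x - 9) + β/(x + 1)


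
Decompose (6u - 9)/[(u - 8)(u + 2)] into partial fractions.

At u=8: α = (6·8 - 9)/(8 + 2) = 39/10. At u=-2: β = (6·(-2) - 9)/(-2 - 8) = 21/10
Result: (39/10)/(u - 8) + (21/10)/(u + 2)


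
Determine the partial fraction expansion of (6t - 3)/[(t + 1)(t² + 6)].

At t=-1: α = (6·(-1) - 3)/((-1)² + 6) = -9/7. β = -α = 9/7, γ = 6 - (-1)·α = 33/7
Result: (-9/7)/(t + 1) + ((9/7)t + 33/7)/(t² + 6)


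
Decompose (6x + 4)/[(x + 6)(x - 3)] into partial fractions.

At x=-6: α = (6·(-6) + 4)/(-6 - 3) = 32/9. At x=3: β = (6·3 + 4)/(3 + 6) = 22/9
Result: (32/9)/(x + 6) + (22/9)/(x - 3)


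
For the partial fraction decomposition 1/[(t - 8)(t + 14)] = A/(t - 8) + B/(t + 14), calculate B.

Cover-up at t = -14: B = 1/(-14 - 8) = -1/22


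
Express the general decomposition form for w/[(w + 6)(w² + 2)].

Linear + irreducible quadratic: α/(w + 6) + (βw + γ)/(w² + 2)


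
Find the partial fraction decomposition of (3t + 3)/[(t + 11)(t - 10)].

At t=-11: α = (3·(-11) + 3)/(-11 - 10) = 10/7. At t=10: β = (3·10 + 3)/(10 + 11) = 11/7
Result: (10/7)/(t + 11) + (11/7)/(t - 10)


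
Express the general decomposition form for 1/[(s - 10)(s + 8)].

Distinct linear factors: A/(s - 10) + B/(s + 8)


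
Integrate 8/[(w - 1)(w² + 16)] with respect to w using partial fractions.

Cover-up at w=1: A = 8/(1²+16) = 8/17. Coeff matching: B = -8/17, C = -8/17. Decomposition: (8/17)/(w - 1) - ((8/17)w + 8/17)/(w² + 16). Integrate: linear → ln, quadratic → (1/2)ln + arctan: (8/17) ln|(w - 1)| - (4/17) ln(w² + 16) - (2/17) arctan(w/4) + C


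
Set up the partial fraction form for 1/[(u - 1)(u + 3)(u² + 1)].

Two linear + quadratic: α/(u - 1) + β/(u + 3) + (γu + δ)/(u² + 1)


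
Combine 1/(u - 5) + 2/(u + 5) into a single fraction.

Common denominator (u - 5)(u + 5). Numerator: 1(u + 5) + 2(u - 5) = (u + 5) + (2u - 10) = 3u - 5
Result: (3u - 5)/[(u - 5)(u + 5)]


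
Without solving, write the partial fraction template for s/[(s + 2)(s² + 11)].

Linear + irreducible quadratic: α/(s + 2) + (βs + γ)/(s² + 11)


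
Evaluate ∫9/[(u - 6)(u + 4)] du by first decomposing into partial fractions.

Decompose: 9/[(u - 6)(u + 4)] = (9/10)/(u - 6) - (9/10)/(u + 4). Integrate each term: (9/10) ln|(u - 6)| - (9/10) ln|(u + 4)| + C


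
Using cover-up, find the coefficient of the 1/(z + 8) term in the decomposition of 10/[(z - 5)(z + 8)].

Cover (z + 8), set z=-8: 10/((z - 5) at z=-8) = 10/(-13) = -10/13


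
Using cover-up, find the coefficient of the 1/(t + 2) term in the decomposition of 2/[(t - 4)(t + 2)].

Cover (t + 2), set t=-2: 2/((t - 4) at t=-2) = 2/(-6) = -1/3


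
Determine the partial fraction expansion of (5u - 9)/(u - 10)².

(5u - 9) = α(u - 10) + β. At u = 10: β = 5·10 - 9 = 41. Coeff of u: α = 5
Result: 5/(u - 10) + 41/(u - 10)²


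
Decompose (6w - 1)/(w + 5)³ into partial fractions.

(6w - 1) = α(w + 5)² + β(w + 5) + γ. At w = -5: γ = 6·(-5) - 1 = -31. Coefficients: α = 0, β = 6
Result: 6/(w + 5)² - 31/(w + 5)³


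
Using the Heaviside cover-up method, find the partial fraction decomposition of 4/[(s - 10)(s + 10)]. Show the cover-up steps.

Cover (s - 10): set s=10, get α = 4/(10 + 10) = 1/5. Cover (s + 10): set s=-10, get β = 4/(-10 - 10) = -1/5.
Result: (1/5)/(s - 10) - (1/5)/(s + 10)


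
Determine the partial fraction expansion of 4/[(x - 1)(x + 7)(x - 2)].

Using cover-up method: P = -1/2, Q = 1/18, R = 4/9
Result: (-1/2)/(x - 1) + (1/18)/(x + 7) + (4/9)/(x - 2)


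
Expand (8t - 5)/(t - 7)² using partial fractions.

(8t - 5) = α(t - 7) + β. At t = 7: β = 8·7 - 5 = 51. Coeff of t: α = 8
Result: 8/(t - 7) + 51/(t - 7)²


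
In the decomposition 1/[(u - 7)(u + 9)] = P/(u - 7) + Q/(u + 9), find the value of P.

Cover-up at u = 7: P = 1/(7 + 9) = 1/16


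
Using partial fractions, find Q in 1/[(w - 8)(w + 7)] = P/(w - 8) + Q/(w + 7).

Cover-up at w = -7: Q = 1/(-7 - 8) = -1/15


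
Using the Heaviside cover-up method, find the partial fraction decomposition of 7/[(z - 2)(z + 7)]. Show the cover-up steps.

Cover (z - 2): set z=2, get A = 7/(2 + 7) = 7/9. Cover (z + 7): set z=-7, get B = 7/(-7 - 2) = -7/9.
Result: (7/9)/(z - 2) - (7/9)/(z + 7)


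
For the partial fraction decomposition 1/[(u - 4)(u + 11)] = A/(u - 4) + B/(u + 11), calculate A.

Cover-up at u = 4: A = 1/(4 + 11) = 1/15


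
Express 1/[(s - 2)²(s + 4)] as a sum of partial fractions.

Cover-up at s=-4: R = 1/(-4 - 2)² = 1/36. Cover-up at s=2: Q = 1/(2 + 4) = 1/6. Comparing s² coeff: P = -R = -1/36
Result: (-1/36)/(s - 2) + (1/6)/(s - 2)² + (1/36)/(s + 4)


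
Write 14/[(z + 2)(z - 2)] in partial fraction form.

14/(z + 2)(z - 2) = A/(z + 2) + B/(z - 2). A = 14/(-2 - 2) = -7/2, B = 14/(2 + 2) = 7/2
Result: (-7/2)/(z + 2) + (7/2)/(z - 2)


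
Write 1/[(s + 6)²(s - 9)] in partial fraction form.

Cover-up at s=9: γ = 1/(9 + 6)² = 1/225. Cover-up at s=-6: β = 1/(-6 - 9) = -1/15. Comparing s² coeff: α = -γ = -1/225
Result: (-1/225)/(s + 6) - (1/15)/(s + 6)² + (1/225)/(s - 9)


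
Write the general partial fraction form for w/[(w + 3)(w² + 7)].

Linear + irreducible quadratic: A/(w + 3) + (Bw + C)/(w² + 7)


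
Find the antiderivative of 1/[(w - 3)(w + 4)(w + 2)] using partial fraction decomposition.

Cover-up: A = 1/35, B = 1/14, C = -1/10. Decomposition: (1/35)/(w - 3) + (1/14)/(w + 4) - (1/10)/(w + 2). Integrate each term: (1/35) ln|(w - 3)| + (1/14) ln|(w + 4)| - (1/10) ln|(w + 2)| + C


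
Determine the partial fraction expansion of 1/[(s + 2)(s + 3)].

1/(s + 2)(s + 3) = α/(s + 2) + β/(s + 3). α = 1/(-2 + 3) = 1, β = 1/(-3 + 2) = -1
Result: 1/(s + 2) - 1/(s + 3)


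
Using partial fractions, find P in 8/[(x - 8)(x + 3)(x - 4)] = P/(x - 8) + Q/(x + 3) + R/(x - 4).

Cover-up at x = 8: P = 8/[(8 + 3)(8 - 4)] = 8/[(11)(4)] = 8/44 = 2/11


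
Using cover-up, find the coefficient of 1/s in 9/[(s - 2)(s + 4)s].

Cover s, set s=0: 9/[(0 - 2)(0 + 4)] = -9/8


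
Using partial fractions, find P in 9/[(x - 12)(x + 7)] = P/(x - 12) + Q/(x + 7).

Cover-up at x = 12: P = 9/(12 + 7) = 9/19


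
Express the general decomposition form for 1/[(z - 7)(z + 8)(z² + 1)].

Two linear + quadratic: P/(z - 7) + Q/(z + 8) + (Rz + S)/(z² + 1)


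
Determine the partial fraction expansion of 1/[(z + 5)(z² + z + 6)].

Cover-up at z = -5: A = 1/((-5)² + 1·(-5) + 6) = 1/26. Then B = -A = -1/26, C = -A·(1 - 5) = 2/13
Result: (1/26)/(z + 5) - ((1/26)z - 2/13)/(z² + z + 6)


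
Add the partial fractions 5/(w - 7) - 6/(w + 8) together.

Common denominator (w - 7)(w + 8). Numerator: 5(w + 8) - 6(w - 7) = (5w + 40) - (6w - 42) = -w + 82
Result: (-w + 82)/[(w - 7)(w + 8)]


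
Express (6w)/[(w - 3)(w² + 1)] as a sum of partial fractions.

At w=3: P = (6·3 + 0)/(3² + 1) = 9/5. Q = -P = -9/5, R = 6 - 3·P = 3/5
Result: (9/5)/(w - 3) - ((9/5)w - 3/5)/(w² + 1)


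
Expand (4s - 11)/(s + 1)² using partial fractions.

(4s - 11) = α(s + 1) + β. At s = -1: β = 4·(-1) - 11 = -15. Coeff of s: α = 4
Result: 4/(s + 1) - 15/(s + 1)²


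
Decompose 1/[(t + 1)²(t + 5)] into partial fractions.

Cover-up at t=-5: γ = 1/(-5 + 1)² = 1/16. Cover-up at t=-1: β = 1/(-1 + 5) = 1/4. Comparing t² coeff: α = -γ = -1/16
Result: (-1/16)/(t + 1) + (1/4)/(t + 1)² + (1/16)/(t + 5)


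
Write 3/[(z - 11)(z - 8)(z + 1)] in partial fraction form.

Using cover-up method: α = 1/12, β = -1/9, γ = 1/36
Result: (1/12)/(z - 11) - (1/9)/(z - 8) + (1/36)/(z + 1)


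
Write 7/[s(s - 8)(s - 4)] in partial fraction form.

Using cover-up method: α = 7/32, β = 7/32, γ = -7/16
Result: (7/32)/s + (7/32)/(s - 8) - (7/16)/(s - 4)


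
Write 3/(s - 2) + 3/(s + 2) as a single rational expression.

Common denominator (s - 2)(s + 2). Numerator: 3(s + 2) + 3(s - 2) = (3s + 6) + (3s - 6) = 6s
Result: (6s)/[(s - 2)(s + 2)]


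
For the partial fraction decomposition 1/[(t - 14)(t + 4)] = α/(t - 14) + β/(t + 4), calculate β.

Cover-up at t = -4: β = 1/(-4 - 14) = -1/18


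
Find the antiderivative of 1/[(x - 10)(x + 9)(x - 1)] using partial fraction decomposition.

Cover-up: P = 1/171, Q = 1/190, R = -1/90. Decomposition: (1/171)/(x - 10) + (1/190)/(x + 9) - (1/90)/(x - 1). Integrate each term: (1/171) ln|(x - 10)| + (1/190) ln|(x + 9)| - (1/90) ln|(x - 1)| + C


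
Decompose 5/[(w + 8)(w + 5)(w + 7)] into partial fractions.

Using cover-up method: A = 5/3, B = 5/6, C = -5/2
Result: (5/3)/(w + 8) + (5/6)/(w + 5) - (5/2)/(w + 7)


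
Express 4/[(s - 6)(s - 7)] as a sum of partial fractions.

4/(s - 6)(s - 7) = P/(s - 6) + Q/(s - 7). P = 4/(6 - 7) = -4, Q = 4/(7 - 6) = 4
Result: -4/(s - 6) + 4/(s - 7)


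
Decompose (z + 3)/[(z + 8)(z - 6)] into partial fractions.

At z=-8: A = (1·(-8) + 3)/(-8 - 6) = 5/14. At z=6: B = (1·6 + 3)/(6 + 8) = 9/14
Result: (5/14)/(z + 8) + (9/14)/(z - 6)


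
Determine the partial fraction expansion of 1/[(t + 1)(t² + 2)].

Cover-up at t = -1: A = 1/((-1)² + 2) = 1/3. Then B = -A = -1/3, C = -A·(0 - 1) = 1/3
Result: (1/3)/(t + 1) - ((1/3)t - 1/3)/(t² + 2)


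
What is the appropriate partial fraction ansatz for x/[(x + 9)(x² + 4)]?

Linear + irreducible quadratic: P/(x + 9) + (Qx + R)/(x² + 4)


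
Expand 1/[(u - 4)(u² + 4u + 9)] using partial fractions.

Cover-up at u = 4: P = 1/(4² + 4·4 + 9) = 1/41. Then Q = -P = -1/41, R = -P·(4 + 4) = -8/41
Result: (1/41)/(u - 4) - ((1/41)u + 8/41)/(u² + 4u + 9)


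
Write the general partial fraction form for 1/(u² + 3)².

Repeated quadratic factor: (αu + β)/(u² + 3) + (γu + δ)/(u² + 3)²


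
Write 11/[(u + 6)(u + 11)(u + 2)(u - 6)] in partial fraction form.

Using Heaviside cover-up: (11/240)/(u + 6) - (11/765)/(u + 11) - (11/288)/(u + 2) + (11/1632)/(u - 6)


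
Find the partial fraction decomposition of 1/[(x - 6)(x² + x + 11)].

Cover-up at x = 6: A = 1/(6² + 1·6 + 11) = 1/53. Then B = -A = -1/53, C = -A·(1 + 6) = -7/53
Result: (1/53)/(x - 6) - ((1/53)x + 7/53)/(x² + x + 11)


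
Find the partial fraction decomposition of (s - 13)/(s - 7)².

(s - 13) = A(s - 7) + B. At s = 7: B = 1·7 - 13 = -6. Coeff of s: A = 1
Result: 1/(s - 7) - 6/(s - 7)²


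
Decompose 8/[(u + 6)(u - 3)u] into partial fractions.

Using cover-up method: A = 4/27, B = 8/27, C = -4/9
Result: (4/27)/(u + 6) + (8/27)/(u - 3) - (4/9)/u


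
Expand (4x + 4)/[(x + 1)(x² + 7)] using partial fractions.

At x=-1: P = (4·(-1) + 4)/((-1)² + 7) = 0. Q = -P = 0, R = 4 - (-1)·P = 4
Result: (4)/(x² + 7)


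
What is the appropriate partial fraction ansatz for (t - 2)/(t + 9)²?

Repeated linear factor: P/(t + 9) + Q/(t + 9)²


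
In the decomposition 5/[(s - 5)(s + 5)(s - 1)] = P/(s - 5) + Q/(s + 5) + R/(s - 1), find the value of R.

Cover-up at s = 1: R = 5/[(1 - 5)(1 + 5)] = 5/[(-4)(6)] = -5/24


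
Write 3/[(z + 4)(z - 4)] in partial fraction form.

3/(z + 4)(z - 4) = A/(z + 4) + B/(z - 4). A = 3/(-4 - 4) = -3/8, B = 3/(4 + 4) = 3/8
Result: (-3/8)/(z + 4) + (3/8)/(z - 4)


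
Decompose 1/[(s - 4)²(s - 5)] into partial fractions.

Cover-up at s=5: γ = 1/(5 - 4)² = 1. Cover-up at s=4: β = 1/(4 - 5) = -1. Comparing s² coeff: α = -γ = -1
Result: -1/(s - 4) - 1/(s - 4)² + 1/(s - 5)


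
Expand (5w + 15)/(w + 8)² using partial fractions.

(5w + 15) = P(w + 8) + Q. At w = -8: Q = 5·(-8) + 15 = -25. Coeff of w: P = 5
Result: 5/(w + 8) - 25/(w + 8)²


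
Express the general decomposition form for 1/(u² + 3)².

Repeated quadratic factor: (Au + B)/(u² + 3) + (Cu + D)/(u² + 3)²


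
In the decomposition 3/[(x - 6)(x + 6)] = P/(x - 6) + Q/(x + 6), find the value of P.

Cover-up at x = 6: P = 3/(6 + 6) = 3/12 = 1/4


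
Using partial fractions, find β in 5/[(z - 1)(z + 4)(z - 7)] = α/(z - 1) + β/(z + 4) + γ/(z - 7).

Cover-up at z = -4: β = 5/[(-4 - 1)(-4 - 7)] = 5/[(-5)(-11)] = 5/55 = 1/11


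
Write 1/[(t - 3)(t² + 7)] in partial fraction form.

Cover-up at t = 3: A = 1/(3² + 7) = 1/16. Then B = -A = -1/16, C = -A·(0 + 3) = -3/16
Result: (1/16)/(t - 3) - ((1/16)t + 3/16)/(t² + 7)


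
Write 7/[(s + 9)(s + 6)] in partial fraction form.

7/(s + 9)(s + 6) = α/(s + 9) + β/(s + 6). α = 7/(-9 + 6) = -7/3, β = 7/(-6 + 9) = 7/3
Result: (-7/3)/(s + 9) + (7/3)/(s + 6)


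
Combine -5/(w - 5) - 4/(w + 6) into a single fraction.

Common denominator (w - 5)(w + 6). Numerator: -5(w + 6) - 4(w - 5) = (-5w - 30) - (4w - 20) = -9w - 10
Result: (-9w - 10)/[(w - 5)(w + 6)]


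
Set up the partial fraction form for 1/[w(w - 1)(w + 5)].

Three distinct linear factors: P/w + Q/(w - 1) + R/(w + 5)


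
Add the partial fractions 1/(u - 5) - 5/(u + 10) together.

Common denominator (u - 5)(u + 10). Numerator: 1(u + 10) - 5(u - 5) = (u + 10) - (5u - 25) = -4u + 35
Result: (-4u + 35)/[(u - 5)(u + 10)]


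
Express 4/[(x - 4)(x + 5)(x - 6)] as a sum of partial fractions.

Using cover-up method: P = -2/9, Q = 4/99, R = 2/11
Result: (-2/9)/(x - 4) + (4/99)/(x + 5) + (2/11)/(x - 6)


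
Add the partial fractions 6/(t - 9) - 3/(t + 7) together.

Common denominator (t - 9)(t + 7). Numerator: 6(t + 7) - 3(t - 9) = (6t + 42) - (3t - 27) = 3t + 69
Result: (3t + 69)/[(t - 9)(t + 7)]


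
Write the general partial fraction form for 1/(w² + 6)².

Repeated quadratic factor: (Aw + B)/(w² + 6) + (Cw + D)/(w² + 6)²


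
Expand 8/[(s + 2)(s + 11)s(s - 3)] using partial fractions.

Using Heaviside cover-up: (4/45)/(s + 2) - (4/693)/(s + 11) - (4/33)/s + (4/105)/(s - 3)


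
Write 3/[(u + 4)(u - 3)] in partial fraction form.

3/(u + 4)(u - 3) = α/(u + 4) + β/(u - 3). α = 3/(-4 - 3) = -3/7, β = 3/(3 + 4) = 3/7
Result: (-3/7)/(u + 4) + (3/7)/(u - 3)


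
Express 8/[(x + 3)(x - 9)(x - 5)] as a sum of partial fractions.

Using cover-up method: A = 1/12, B = 1/6, C = -1/4
Result: (1/12)/(x + 3) + (1/6)/(x - 9) - (1/4)/(x - 5)


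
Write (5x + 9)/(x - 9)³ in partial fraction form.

(5x + 9) = A(x - 9)² + B(x - 9) + C. At x = 9: C = 5·9 + 9 = 54. Coefficients: A = 0, B = 5
Result: 5/(x - 9)² + 54/(x - 9)³


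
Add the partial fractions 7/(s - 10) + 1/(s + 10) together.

Common denominator (s - 10)(s + 10). Numerator: 7(s + 10) + 1(s - 10) = (7s + 70) + (s - 10) = 8s + 60
Result: (8s + 60)/[(s - 10)(s + 10)]


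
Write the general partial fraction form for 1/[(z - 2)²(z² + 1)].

Repeated linear + quadratic: A/(z - 2) + B/(z - 2)² + (Cz + D)/(z² + 1)


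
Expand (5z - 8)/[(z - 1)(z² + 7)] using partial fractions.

At z=1: α = (5·1 - 8)/(1² + 7) = -3/8. β = -α = 3/8, γ = 5 - 1·α = 43/8
Result: (-3/8)/(z - 1) + ((3/8)z + 43/8)/(z² + 7)


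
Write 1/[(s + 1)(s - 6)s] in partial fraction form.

Using cover-up method: α = 1/7, β = 1/42, γ = -1/6
Result: (1/7)/(s + 1) + (1/42)/(s - 6) - (1/6)/s


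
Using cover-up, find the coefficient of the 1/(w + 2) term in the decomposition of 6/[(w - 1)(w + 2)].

Cover (w + 2), set w=-2: 6/((w - 1) at w=-2) = 6/(-3) = -2


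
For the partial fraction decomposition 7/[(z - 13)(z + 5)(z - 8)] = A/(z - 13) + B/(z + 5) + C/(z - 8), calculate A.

Cover-up at z = 13: A = 7/[(13 + 5)(13 - 8)] = 7/[(18)(5)] = 7/90


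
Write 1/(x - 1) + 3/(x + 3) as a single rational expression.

Common denominator (x - 1)(x + 3). Numerator: 1(x + 3) + 3(x - 1) = (x + 3) + (3x - 3) = 4x
Result: (4x)/[(x - 1)(x + 3)]


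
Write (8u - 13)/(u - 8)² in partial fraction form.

(8u - 13) = α(u - 8) + β. At u = 8: β = 8·8 - 13 = 51. Coeff of u: α = 8
Result: 8/(u - 8) + 51/(u - 8)²


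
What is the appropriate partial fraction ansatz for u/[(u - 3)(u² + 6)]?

Linear + irreducible quadratic: P/(u - 3) + (Qu + R)/(u² + 6)


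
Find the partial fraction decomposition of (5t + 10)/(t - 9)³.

(5t + 10) = α(t - 9)² + β(t - 9) + γ. At t = 9: γ = 5·9 + 10 = 55. Coefficients: α = 0, β = 5
Result: 5/(t - 9)² + 55/(t - 9)³


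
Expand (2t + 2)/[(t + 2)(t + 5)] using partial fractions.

At t=-2: P = (2·(-2) + 2)/(-2 + 5) = -2/3. At t=-5: Q = (2·(-5) + 2)/(-5 + 2) = 8/3
Result: (-2/3)/(t + 2) + (8/3)/(t + 5)


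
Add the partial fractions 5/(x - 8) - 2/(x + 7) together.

Common denominator (x - 8)(x + 7). Numerator: 5(x + 7) - 2(x - 8) = (5x + 35) - (2x - 16) = 3x + 51
Result: (3x + 51)/[(x - 8)(x + 7)]


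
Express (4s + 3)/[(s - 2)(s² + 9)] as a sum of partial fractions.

At s=2: α = (4·2 + 3)/(2² + 9) = 11/13. β = -α = -11/13, γ = 4 - 2·α = 30/13
Result: (11/13)/(s - 2) - ((11/13)s - 30/13)/(s² + 9)


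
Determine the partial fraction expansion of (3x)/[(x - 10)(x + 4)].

At x=10: α = (3·10 + 0)/(10 + 4) = 15/7. At x=-4: β = (3·(-4) + 0)/(-4 - 10) = 6/7
Result: (15/7)/(x - 10) + (6/7)/(x + 4)


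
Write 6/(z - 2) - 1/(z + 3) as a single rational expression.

Common denominator (z - 2)(z + 3). Numerator: 6(z + 3) - 1(z - 2) = (6z + 18) - (z - 2) = 5z + 20
Result: (5z + 20)/[(z - 2)(z + 3)]


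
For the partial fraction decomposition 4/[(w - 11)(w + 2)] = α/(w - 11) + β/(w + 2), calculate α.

Cover-up at w = 11: α = 4/(11 + 2) = 4/13


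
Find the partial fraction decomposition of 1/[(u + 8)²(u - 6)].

Cover-up at u=6: R = 1/(6 + 8)² = 1/196. Cover-up at u=-8: Q = 1/(-8 - 6) = -1/14. Comparing u² coeff: P = -R = -1/196
Result: (-1/196)/(u + 8) - (1/14)/(u + 8)² + (1/196)/(u - 6)


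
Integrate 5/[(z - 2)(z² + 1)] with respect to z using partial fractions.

Cover-up at z=2: α = 5/(2²+1) = 1. Coeff matching: β = -1, γ = -2. Decomposition: 1/(z - 2) - (z + 2)/(z² + 1). Integrate: linear → ln, quadratic → (1/2)ln + arctan: ln|(z - 2)| - (1/2) ln(z² + 1) - 2 arctan(z) + C


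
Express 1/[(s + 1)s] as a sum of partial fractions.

1/(s + 1)s = P/(s + 1) + Q/s. P = 1/(-1 - 0) = -1, Q = 1/(0 + 1) = 1
Result: -1/(s + 1) + 1/s


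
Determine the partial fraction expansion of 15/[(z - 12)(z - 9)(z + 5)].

Using cover-up method: A = 5/17, B = -5/14, C = 15/238
Result: (5/17)/(z - 12) - (5/14)/(z - 9) + (15/238)/(z + 5)


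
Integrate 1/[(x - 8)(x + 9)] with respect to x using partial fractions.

Decompose: 1/[(x - 8)(x + 9)] = (1/17)/(x - 8) - (1/17)/(x + 9). Integrate each term: (1/17) ln|(x - 8)| - (1/17) ln|(x + 9)| + C


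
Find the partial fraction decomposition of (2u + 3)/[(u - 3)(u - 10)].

At u=3: α = (2·3 + 3)/(3 - 10) = -9/7. At u=10: β = (2·10 + 3)/(10 - 3) = 23/7
Result: (-9/7)/(u - 3) + (23/7)/(u - 10)


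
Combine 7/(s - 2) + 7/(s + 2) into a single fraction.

Common denominator (s - 2)(s + 2). Numerator: 7(s + 2) + 7(s - 2) = (7s + 14) + (7s - 14) = 14s
Result: (14s)/[(s - 2)(s + 2)]


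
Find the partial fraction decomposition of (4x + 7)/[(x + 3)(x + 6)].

At x=-3: A = (4·(-3) + 7)/(-3 + 6) = -5/3. At x=-6: B = (4·(-6) + 7)/(-6 + 3) = 17/3
Result: (-5/3)/(x + 3) + (17/3)/(x + 6)


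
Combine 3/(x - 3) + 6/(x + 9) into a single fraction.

Common denominator (x - 3)(x + 9). Numerator: 3(x + 9) + 6(x - 3) = (3x + 27) + (6x - 18) = 9x + 9
Result: (9x + 9)/[(x - 3)(x + 9)]


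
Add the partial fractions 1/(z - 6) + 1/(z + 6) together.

Common denominator (z - 6)(z + 6). Numerator: 1(z + 6) + 1(z - 6) = (z + 6) + (z - 6) = 2z
Result: (2z)/[(z - 6)(z + 6)]


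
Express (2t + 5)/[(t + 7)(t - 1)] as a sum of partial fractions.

At t=-7: α = (2·(-7) + 5)/(-7 - 1) = 9/8. At t=1: β = (2·1 + 5)/(1 + 7) = 7/8
Result: (9/8)/(t + 7) + (7/8)/(t - 1)


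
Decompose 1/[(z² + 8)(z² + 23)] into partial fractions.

Coefficient matching gives A = C = 0, B = 1/(23-8) = 1/15, D = -B = -1/15
Result: (1/15)/(z² + 8) - (1/15)/(z² + 23)


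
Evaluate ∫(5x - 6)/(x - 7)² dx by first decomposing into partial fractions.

Decompose: P = 5, Q = 5·7 - 6 = 29, so (5x - 6)/(x - 7)² = 5/(x - 7) + 29/(x - 7)². Integrate: ∫ P/(x - 7) dx = 5 ln|(x - 7)|; ∫ Q/(x - 7)² dx = -29/(x - 7). Sum: 5 ln|(x - 7)| - 29/(x - 7) + C


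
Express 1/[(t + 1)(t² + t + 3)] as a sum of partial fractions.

Cover-up at t = -1: A = 1/((-1)² + 1·(-1) + 3) = 1/3. Then B = -A = -1/3, C = -A·(1 - 1) = 0
Result: (1/3)/(t + 1) - ((1/3)t)/(t² + t + 3)


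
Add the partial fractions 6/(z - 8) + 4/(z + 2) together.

Common denominator (z - 8)(z + 2). Numerator: 6(z + 2) + 4(z - 8) = (6z + 12) + (4z - 32) = 10z - 20
Result: (10z - 20)/[(z - 8)(z + 2)]


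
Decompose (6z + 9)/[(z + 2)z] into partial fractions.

At z=-2: A = (6·(-2) + 9)/(-2 - 0) = 3/2. At z=0: B = (6·0 + 9)/(0 + 2) = 9/2
Result: (3/2)/(z + 2) + (9/2)/z


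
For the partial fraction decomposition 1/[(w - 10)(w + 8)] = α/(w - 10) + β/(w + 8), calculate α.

Cover-up at w = 10: α = 1/(10 + 8) = 1/18


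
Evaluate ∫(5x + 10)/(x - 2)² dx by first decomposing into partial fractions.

Decompose: α = 5, β = 5·2 + 10 = 20, so (5x + 10)/(x - 2)² = 5/(x - 2) + 20/(x - 2)². Integrate: ∫ α/(x - 2) dx = 5 ln|(x - 2)|; ∫ β/(x - 2)² dx = -20/(x - 2). Sum: 5 ln|(x - 2)| - 20/(x - 2) + C


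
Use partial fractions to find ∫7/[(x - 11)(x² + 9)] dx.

Cover-up at x=11: P = 7/(11²+9) = 7/130. Coeff matching: Q = -7/130, R = -77/130. Decomposition: (7/130)/(x - 11) - ((7/130)x + 77/130)/(x² + 9). Integrate: linear → ln, quadratic → (1/2)ln + arctan: (7/130) ln|(x - 11)| - (7/260) ln(x² + 9) - (77/390) arctan(x/3) + C


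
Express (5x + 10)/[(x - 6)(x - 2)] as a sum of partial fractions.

At x=6: A = (5·6 + 10)/(6 - 2) = 10. At x=2: B = (5·2 + 10)/(2 - 6) = -5
Result: 10/(x - 6) - 5/(x - 2)


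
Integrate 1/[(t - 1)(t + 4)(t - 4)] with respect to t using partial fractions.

Cover-up: P = -1/15, Q = 1/40, R = 1/24. Decomposition: (-1/15)/(t - 1) + (1/40)/(t + 4) + (1/24)/(t - 4). Integrate each term: (-1/15) ln|(t - 1)| + (1/40) ln|(t + 4)| + (1/24) ln|(t - 4)| + C


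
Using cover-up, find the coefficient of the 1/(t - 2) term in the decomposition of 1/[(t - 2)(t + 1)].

Cover (t - 2), set t=2: 1/((t + 1) at t=2) = 1/(3) = 1/3


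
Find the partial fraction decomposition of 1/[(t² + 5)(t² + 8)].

Coefficient matching gives A = C = 0, B = 1/(8-5) = 1/3, D = -B = -1/3
Result: (1/3)/(t² + 5) - (1/3)/(t² + 8)


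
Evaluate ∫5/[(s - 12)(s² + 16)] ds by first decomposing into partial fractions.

Cover-up at s=12: P = 5/(12²+16) = 1/32. Coeff matching: Q = -1/32, R = -3/8. Decomposition: (1/32)/(s - 12) - ((1/32)s + 3/8)/(s² + 16). Integrate: linear → ln, quadratic → (1/2)ln + arctan: (1/32) ln|(s - 12)| - (1/64) ln(s² + 16) - (3/32) arctan(s/4) + C


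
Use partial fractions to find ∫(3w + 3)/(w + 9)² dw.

Decompose: α = 3, β = 3·(-9) + 3 = -24, so (3w + 3)/(w + 9)² = 3/(w + 9) - 24/(w + 9)². Integrate: ∫ α/(w + 9) dw = 3 ln|(w + 9)|; ∫ β/(w + 9)² dw = 24/(w + 9). Sum: 3 ln|(w + 9)| + 24/(w + 9) + C


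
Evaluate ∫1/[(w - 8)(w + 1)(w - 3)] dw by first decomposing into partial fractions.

Cover-up: P = 1/45, Q = 1/36, R = -1/20. Decomposition: (1/45)/(w - 8) + (1/36)/(w + 1) - (1/20)/(w - 3). Integrate each term: (1/45) ln|(w - 8)| + (1/36) ln|(w + 1)| - (1/20) ln|(w - 3)| + C


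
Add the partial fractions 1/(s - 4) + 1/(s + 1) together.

Common denominator (s - 4)(s + 1). Numerator: 1(s + 1) + 1(s - 4) = (s + 1) + (s - 4) = 2s - 3
Result: (2s - 3)/[(s - 4)(s + 1)]


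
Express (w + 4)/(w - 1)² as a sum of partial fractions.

(w + 4) = A(w - 1) + B. At w = 1: B = 1·1 + 4 = 5. Coeff of w: A = 1
Result: 1/(w - 1) + 5/(w - 1)²


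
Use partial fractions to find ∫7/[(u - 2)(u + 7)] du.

Decompose: 7/[(u - 2)(u + 7)] = (7/9)/(u - 2) - (7/9)/(u + 7). Integrate each term: (7/9) ln|(u - 2)| - (7/9) ln|(u + 7)| + C


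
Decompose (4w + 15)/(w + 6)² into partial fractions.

(4w + 15) = A(w + 6) + B. At w = -6: B = 4·(-6) + 15 = -9. Coeff of w: A = 4
Result: 4/(w + 6) - 9/(w + 6)²


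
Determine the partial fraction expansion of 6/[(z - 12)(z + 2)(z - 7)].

Using cover-up method: α = 3/35, β = 1/21, γ = -2/15
Result: (3/35)/(z - 12) + (1/21)/(z + 2) - (2/15)/(z - 7)


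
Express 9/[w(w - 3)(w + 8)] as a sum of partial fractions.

Using cover-up method: P = -3/8, Q = 3/11, R = 9/88
Result: (-3/8)/w + (3/11)/(w - 3) + (9/88)/(w + 8)


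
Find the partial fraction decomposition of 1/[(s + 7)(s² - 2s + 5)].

Cover-up at s = -7: P = 1/((-7)² - 2·(-7) + 5) = 1/68. Then Q = -P = -1/68, R = -P·(-2 - 7) = 9/68
Result: (1/68)/(s + 7) - ((1/68)s - 9/68)/(s² - 2s + 5)


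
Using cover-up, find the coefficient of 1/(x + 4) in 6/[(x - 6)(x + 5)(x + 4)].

Cover (x + 4), set x=-4: 6/[(-4 - 6)(-4 + 5)] = -3/5


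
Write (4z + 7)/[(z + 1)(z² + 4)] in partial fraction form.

At z=-1: α = (4·(-1) + 7)/((-1)² + 4) = 3/5. β = -α = -3/5, γ = 4 - (-1)·α = 23/5
Result: (3/5)/(z + 1) - ((3/5)z - 23/5)/(z² + 4)


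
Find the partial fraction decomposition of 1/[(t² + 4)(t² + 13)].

Coefficient matching gives A = C = 0, B = 1/(13-4) = 1/9, D = -B = -1/9
Result: (1/9)/(t² + 4) - (1/9)/(t² + 13)


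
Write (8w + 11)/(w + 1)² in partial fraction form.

(8w + 11) = P(w + 1) + Q. At w = -1: Q = 8·(-1) + 11 = 3. Coeff of w: P = 8
Result: 8/(w + 1) + 3/(w + 1)²


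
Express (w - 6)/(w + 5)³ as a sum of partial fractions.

(w - 6) = α(w + 5)² + β(w + 5) + γ. At w = -5: γ = 1·(-5) - 6 = -11. Coefficients: α = 0, β = 1
Result: 1/(w + 5)² - 11/(w + 5)³


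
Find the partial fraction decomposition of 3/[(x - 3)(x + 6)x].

Using cover-up method: P = 1/9, Q = 1/18, R = -1/6
Result: (1/9)/(x - 3) + (1/18)/(x + 6) - (1/6)/x


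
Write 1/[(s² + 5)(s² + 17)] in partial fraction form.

Coefficient matching gives α = γ = 0, β = 1/(17-5) = 1/12, δ = -β = -1/12
Result: (1/12)/(s² + 5) - (1/12)/(s² + 17)


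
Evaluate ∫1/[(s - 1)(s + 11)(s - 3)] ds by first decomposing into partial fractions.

Cover-up: P = -1/24, Q = 1/168, R = 1/28. Decomposition: (-1/24)/(s - 1) + (1/168)/(s + 11) + (1/28)/(s - 3). Integrate each term: (-1/24) ln|(s - 1)| + (1/168) ln|(s + 11)| + (1/28) ln|(s - 3)| + C


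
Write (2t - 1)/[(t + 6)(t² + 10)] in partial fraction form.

At t=-6: A = (2·(-6) - 1)/((-6)² + 10) = -13/46. B = -A = 13/46, C = 2 - (-6)·A = 7/23
Result: (-13/46)/(t + 6) + ((13/46)t + 7/23)/(t² + 10)


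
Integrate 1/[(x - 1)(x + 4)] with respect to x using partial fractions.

Decompose: 1/[(x - 1)(x + 4)] = (1/5)/(x - 1) - (1/5)/(x + 4). Integrate each term: (1/5) ln|(x - 1)| - (1/5) ln|(x + 4)| + C


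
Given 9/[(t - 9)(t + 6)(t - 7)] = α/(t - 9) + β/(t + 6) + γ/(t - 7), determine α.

Cover-up at t = 9: α = 9/[(9 + 6)(9 - 7)] = 9/[(15)(2)] = 9/30 = 3/10


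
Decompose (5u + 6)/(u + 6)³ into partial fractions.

(5u + 6) = P(u + 6)² + Q(u + 6) + R. At u = -6: R = 5·(-6) + 6 = -24. Coefficients: P = 0, Q = 5
Result: 5/(u + 6)² - 24/(u + 6)³


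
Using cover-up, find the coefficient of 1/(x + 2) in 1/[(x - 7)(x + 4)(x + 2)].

Cover (x + 2), set x=-2: 1/[(-2 - 7)(-2 + 4)] = -1/18


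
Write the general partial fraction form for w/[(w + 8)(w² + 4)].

Linear + irreducible quadratic: α/(w + 8) + (βw + γ)/(w² + 4)


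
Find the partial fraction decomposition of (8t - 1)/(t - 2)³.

(8t - 1) = P(t - 2)² + Q(t - 2) + R. At t = 2: R = 8·2 - 1 = 15. Coefficients: P = 0, Q = 8
Result: 8/(t - 2)² + 15/(t - 2)³


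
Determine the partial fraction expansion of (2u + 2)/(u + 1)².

(2u + 2) = α(u + 1) + β. At u = -1: β = 2·(-1) + 2 = 0. Coeff of u: α = 2
Result: 2/(u + 1)


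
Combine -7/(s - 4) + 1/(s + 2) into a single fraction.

Common denominator (s - 4)(s + 2). Numerator: -7(s + 2) + 1(s - 4) = (-7s - 14) + (s - 4) = -6s - 18
Result: (-6s - 18)/[(s - 4)(s + 2)]


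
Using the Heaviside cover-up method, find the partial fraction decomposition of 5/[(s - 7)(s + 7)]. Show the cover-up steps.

Cover (s - 7): set s=7, get P = 5/(7 + 7) = 5/14. Cover (s + 7): set s=-7, get Q = 5/(-7 - 7) = -5/14.
Result: (5/14)/(s - 7) - (5/14)/(s + 7)


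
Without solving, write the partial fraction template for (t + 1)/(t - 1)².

Repeated linear factor: α/(t - 1) + β/(t - 1)²


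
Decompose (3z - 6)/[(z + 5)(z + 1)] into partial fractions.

At z=-5: A = (3·(-5) - 6)/(-5 + 1) = 21/4. At z=-1: B = (3·(-1) - 6)/(-1 + 5) = -9/4
Result: (21/4)/(z + 5) - (9/4)/(z + 1)


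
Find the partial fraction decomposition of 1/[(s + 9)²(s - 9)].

Cover-up at s=9: C = 1/(9 + 9)² = 1/324. Cover-up at s=-9: B = 1/(-9 - 9) = -1/18. Comparing s² coeff: A = -C = -1/324
Result: (-1/324)/(s + 9) - (1/18)/(s + 9)² + (1/324)/(s - 9)


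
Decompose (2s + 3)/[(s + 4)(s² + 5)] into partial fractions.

At s=-4: P = (2·(-4) + 3)/((-4)² + 5) = -5/21. Q = -P = 5/21, R = 2 - (-4)·P = 22/21
Result: (-5/21)/(s + 4) + ((5/21)s + 22/21)/(s² + 5)


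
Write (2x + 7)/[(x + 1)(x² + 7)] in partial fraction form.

At x=-1: α = (2·(-1) + 7)/((-1)² + 7) = 5/8. β = -α = -5/8, γ = 2 - (-1)·α = 21/8
Result: (5/8)/(x + 1) - ((5/8)x - 21/8)/(x² + 7)


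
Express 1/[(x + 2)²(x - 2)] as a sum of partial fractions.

Cover-up at x=2: R = 1/(2 + 2)² = 1/16. Cover-up at x=-2: Q = 1/(-2 - 2) = -1/4. Comparing x² coeff: P = -R = -1/16
Result: (-1/16)/(x + 2) - (1/4)/(x + 2)² + (1/16)/(x - 2)


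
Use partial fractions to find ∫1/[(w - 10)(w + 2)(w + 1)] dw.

Cover-up: P = 1/132, Q = 1/12, R = -1/11. Decomposition: (1/132)/(w - 10) + (1/12)/(w + 2) - (1/11)/(w + 1). Integrate each term: (1/132) ln|(w - 10)| + (1/12) ln|(w + 2)| - (1/11) ln|(w + 1)| + C


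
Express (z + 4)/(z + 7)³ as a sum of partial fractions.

(z + 4) = α(z + 7)² + β(z + 7) + γ. At z = -7: γ = 1·(-7) + 4 = -3. Coefficients: α = 0, β = 1
Result: 1/(z + 7)² - 3/(z + 7)³


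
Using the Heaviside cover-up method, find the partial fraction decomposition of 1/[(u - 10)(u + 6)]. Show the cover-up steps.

Cover (u - 10): set u=10, get P = 1/(10 + 6) = 1/16. Cover (u + 6): set u=-6, get Q = 1/(-6 - 10) = -1/16.
Result: (1/16)/(u - 10) - (1/16)/(u + 6)


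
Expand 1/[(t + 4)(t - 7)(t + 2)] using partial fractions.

Using cover-up method: A = 1/22, B = 1/99, C = -1/18
Result: (1/22)/(t + 4) + (1/99)/(t - 7) - (1/18)/(t + 2)


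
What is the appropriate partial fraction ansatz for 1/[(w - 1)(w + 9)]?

Distinct linear factors: P/(w - 1) + Q/(w + 9)


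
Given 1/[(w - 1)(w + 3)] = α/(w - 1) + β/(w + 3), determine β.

Cover-up at w = -3: β = 1/(-3 - 1) = -1/4


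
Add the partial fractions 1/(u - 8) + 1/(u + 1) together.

Common denominator (u - 8)(u + 1). Numerator: 1(u + 1) + 1(u - 8) = (u + 1) + (u - 8) = 2u - 7
Result: (2u - 7)/[(u - 8)(u + 1)]


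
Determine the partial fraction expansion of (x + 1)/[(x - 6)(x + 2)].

At x=6: A = (1·6 + 1)/(6 + 2) = 7/8. At x=-2: B = (1·(-2) + 1)/(-2 - 6) = 1/8
Result: (7/8)/(x - 6) + (1/8)/(x + 2)


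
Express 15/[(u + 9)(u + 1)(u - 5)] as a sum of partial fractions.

Using cover-up method: A = 15/112, B = -5/16, C = 5/28
Result: (15/112)/(u + 9) - (5/16)/(u + 1) + (5/28)/(u - 5)


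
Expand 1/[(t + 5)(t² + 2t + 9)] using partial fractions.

Cover-up at t = -5: P = 1/((-5)² + 2·(-5) + 9) = 1/24. Then Q = -P = -1/24, R = -P·(2 - 5) = 1/8
Result: (1/24)/(t + 5) - ((1/24)t - 1/8)/(t² + 2t + 9)


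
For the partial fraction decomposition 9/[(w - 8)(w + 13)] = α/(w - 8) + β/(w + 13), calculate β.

Cover-up at w = -13: β = 9/(-13 - 8) = -9/21 = -3/7


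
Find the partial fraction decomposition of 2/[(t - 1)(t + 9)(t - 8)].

Using cover-up method: P = -1/35, Q = 1/85, R = 2/119
Result: (-1/35)/(t - 1) + (1/85)/(t + 9) + (2/119)/(t - 8)


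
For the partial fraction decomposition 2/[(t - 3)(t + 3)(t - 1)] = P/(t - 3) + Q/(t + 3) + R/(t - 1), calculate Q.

Cover-up at t = -3: Q = 2/[(-3 - 3)(-3 - 1)] = 2/[(-6)(-4)] = 2/24 = 1/12


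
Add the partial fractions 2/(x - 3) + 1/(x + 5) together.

Common denominator (x - 3)(x + 5). Numerator: 2(x + 5) + 1(x - 3) = (2x + 10) + (x - 3) = 3x + 7
Result: (3x + 7)/[(x - 3)(x + 5)]


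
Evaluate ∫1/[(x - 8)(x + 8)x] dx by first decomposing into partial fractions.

Cover-up: α = 1/128, β = 1/128, γ = -1/64. Decomposition: (1/128)/(x - 8) + (1/128)/(x + 8) - (1/64)/x. Integrate each term: (1/128) ln|(x - 8)| + (1/128) ln|(x + 8)| - (1/64) ln|x| + C


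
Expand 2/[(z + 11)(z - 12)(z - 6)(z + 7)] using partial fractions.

Using Heaviside cover-up: (-1/782)/(z + 11) + (1/1311)/(z - 12) - (1/663)/(z - 6) + (1/494)/(z + 7)


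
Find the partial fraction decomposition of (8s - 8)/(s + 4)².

(8s - 8) = α(s + 4) + β. At s = -4: β = 8·(-4) - 8 = -40. Coeff of s: α = 8
Result: 8/(s + 4) - 40/(s + 4)²


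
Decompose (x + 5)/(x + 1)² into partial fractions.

(x + 5) = α(x + 1) + β. At x = -1: β = 1·(-1) + 5 = 4. Coeff of x: α = 1
Result: 1/(x + 1) + 4/(x + 1)²


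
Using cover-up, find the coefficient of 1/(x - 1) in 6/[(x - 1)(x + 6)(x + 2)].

Cover (x - 1), set x=1: 6/[(1 + 6)(1 + 2)] = 2/7


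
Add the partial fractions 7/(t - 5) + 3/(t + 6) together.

Common denominator (t - 5)(t + 6). Numerator: 7(t + 6) + 3(t - 5) = (7t + 42) + (3t - 15) = 10t + 27
Result: (10t + 27)/[(t - 5)(t + 6)]


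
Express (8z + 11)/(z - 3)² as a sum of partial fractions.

(8z + 11) = P(z - 3) + Q. At z = 3: Q = 8·3 + 11 = 35. Coeff of z: P = 8
Result: 8/(z - 3) + 35/(z - 3)²


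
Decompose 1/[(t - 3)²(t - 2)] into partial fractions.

Cover-up at t=2: γ = 1/(2 - 3)² = 1. Cover-up at t=3: β = 1/(3 - 2) = 1. Comparing t² coeff: α = -γ = -1
Result: -1/(t - 3) + 1/(t - 3)² + 1/(t - 2)


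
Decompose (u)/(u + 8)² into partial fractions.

(u) = α(u + 8) + β. At u = -8: β = 1·(-8) + 0 = -8. Coeff of u: α = 1
Result: 1/(u + 8) - 8/(u + 8)²


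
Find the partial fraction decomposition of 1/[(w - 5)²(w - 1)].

Cover-up at w=1: γ = 1/(1 - 5)² = 1/16. Cover-up at w=5: β = 1/(5 - 1) = 1/4. Comparing w² coeff: α = -γ = -1/16
Result: (-1/16)/(w - 5) + (1/4)/(w - 5)² + (1/16)/(w - 1)


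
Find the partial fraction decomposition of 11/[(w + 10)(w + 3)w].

Using cover-up method: A = 11/70, B = -11/21, C = 11/30
Result: (11/70)/(w + 10) - (11/21)/(w + 3) + (11/30)/w


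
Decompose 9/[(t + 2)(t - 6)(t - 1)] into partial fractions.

Using cover-up method: α = 3/8, β = 9/40, γ = -3/5
Result: (3/8)/(t + 2) + (9/40)/(t - 6) - (3/5)/(t - 1)


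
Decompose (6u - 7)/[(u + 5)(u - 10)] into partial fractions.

At u=-5: α = (6·(-5) - 7)/(-5 - 10) = 37/15. At u=10: β = (6·10 - 7)/(10 + 5) = 53/15
Result: (37/15)/(u + 5) + (53/15)/(u - 10)
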